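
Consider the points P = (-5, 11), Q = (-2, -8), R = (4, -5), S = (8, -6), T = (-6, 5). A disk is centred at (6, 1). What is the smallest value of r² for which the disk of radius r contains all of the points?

221

The required radius is the distance from (6, 1) to the farthest point.
Squared distances: 221, 145, 40, 53, 160.
Maximum is 221, attained at P.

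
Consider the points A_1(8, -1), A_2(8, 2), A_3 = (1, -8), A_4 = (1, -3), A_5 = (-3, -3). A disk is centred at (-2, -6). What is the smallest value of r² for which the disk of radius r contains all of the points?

164

The required radius is the distance from (-2, -6) to the farthest point.
Squared distances: 125, 164, 13, 18, 10.
Maximum is 164, attained at A_2.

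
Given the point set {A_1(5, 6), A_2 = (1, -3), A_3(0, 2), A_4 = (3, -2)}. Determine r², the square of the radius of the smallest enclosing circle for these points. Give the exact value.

The farthest pair is A_1–A_2 with squared distance 97. The circle on this segment as diameter has centre (3, 1.5) and r² = 97/4 = 24.25.
Check A_3: distance² to centre = 9.25 ≤ 24.25, so it lies inside.
All remaining points lie in this disk, and no smaller disk contains both endpoints, so this is the minimum enclosing circle.

24.25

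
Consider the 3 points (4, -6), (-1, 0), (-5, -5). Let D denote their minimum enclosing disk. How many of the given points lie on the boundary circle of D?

3

Call the three points A, B, C in the order given.
Side lengths²: AB² = 61, AC² = 82, BC² = 41.
Since AC² = 82 < 61 + 41 = 102, the triangle is acute, so the smallest enclosing circle is the circumcircle.
Circumcentre = (-39/98, -449/98), r² = 102541/4802.
The points at distance exactly r from the centre are (4, -6), (-1, 0), (-5, -5) — 3 points.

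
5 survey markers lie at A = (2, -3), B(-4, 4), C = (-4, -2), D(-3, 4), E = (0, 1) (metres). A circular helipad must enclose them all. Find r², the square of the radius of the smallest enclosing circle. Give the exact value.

21.25

A smallest enclosing disk is always determined by at most three of the input points on its boundary.
The farthest pair is A–B with squared distance 85. The circle on this segment as diameter has centre (-1, 0.5) and r² = 85/4 = 21.25.
Check C: distance² to centre = 15.25 ≤ 21.25, so it lies inside.
All remaining points lie in this disk, and no smaller disk contains both endpoints, so this is the minimum enclosing circle.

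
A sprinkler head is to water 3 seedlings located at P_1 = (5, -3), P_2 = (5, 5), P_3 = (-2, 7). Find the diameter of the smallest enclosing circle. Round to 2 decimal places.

Side lengths²: P_1P_2² = 64, P_1P_3² = 149, P_2P_3² = 53.
Since P_1P_3² = 149 ≥ 64 + 53 = 117, the angle opposite P_1P_3 is not acute, so the smallest enclosing circle has P_1P_3 as diameter.
Centre = midpoint of P_1P_3 = (1.5, 2), r² = 149/4 = 37.25.
Diameter = 2r = 2√(37.25) ≈ 12.21.

12.21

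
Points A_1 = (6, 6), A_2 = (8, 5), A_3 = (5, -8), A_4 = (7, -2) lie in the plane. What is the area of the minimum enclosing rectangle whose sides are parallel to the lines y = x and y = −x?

In coordinates u = x + y, v = x − y the rectangle is axis-aligned; the map (x,y)→(u,v) scales areas by 2.
u-values: 12, 13, -3, 5; range = 13 − (-3) = 16.
v-values: 0, 3, 13, 9; range = 13 − 0 = 13.
Area = (16 × 13) / 2 = 104.

104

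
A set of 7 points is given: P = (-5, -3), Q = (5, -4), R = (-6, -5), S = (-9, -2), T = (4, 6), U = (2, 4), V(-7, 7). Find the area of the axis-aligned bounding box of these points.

168

x ranges over [-9, 5], width 14.
y ranges over [-5, 7], height 12.
Area = 14 × 12 = 168.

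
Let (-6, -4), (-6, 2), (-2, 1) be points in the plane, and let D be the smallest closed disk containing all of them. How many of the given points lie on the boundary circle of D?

3

Call the three points A, B, C in the order given.
Side lengths²: AB² = 36, AC² = 41, BC² = 17.
Since AC² = 41 < 36 + 17 = 53, the triangle is acute, so the smallest enclosing circle is the circumcircle.
Circumcentre = (-4.625, -1), r² = 10.890625.
The points at distance exactly r from the centre are (-6, -4), (-6, 2), (-2, 1) — 3 points.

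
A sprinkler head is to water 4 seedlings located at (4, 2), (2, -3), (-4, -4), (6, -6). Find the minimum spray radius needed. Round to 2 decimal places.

5.53

By Welzl's lemma the MEC is supported by two points (diametrically opposite) or three points (on a circumcircle).
The minimum enclosing circle is determined by three boundary points: (4, 2), (-4, -4), (6, -6).
Their circumcentre is (27/19, -55/19) with r² = 11050/361.
The farthest remaining point (2, -3) is at distance² 125/361 ≤ 11050/361.
r = √(11050/361) ≈ 5.53.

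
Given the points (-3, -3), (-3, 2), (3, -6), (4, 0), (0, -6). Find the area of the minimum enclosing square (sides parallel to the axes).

The bounding box has width 7 and height 8.
An axis-aligned square enclosing the set must have side ≥ max(width, height).
So the minimum side is max(7, 8) = 8.
Area = 8² = 64.

64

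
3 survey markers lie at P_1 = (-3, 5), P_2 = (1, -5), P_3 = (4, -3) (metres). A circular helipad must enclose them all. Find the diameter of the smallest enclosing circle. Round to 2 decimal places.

10.86

Side lengths²: P_1P_2² = 116, P_1P_3² = 113, P_2P_3² = 13.
Since P_1P_2² = 116 < 113 + 13 = 126, the triangle is acute, so the smallest enclosing circle is the circumcircle.
Circumcentre = (-13/38, 5/19), r² = 42601/1444.
Diameter = 2r = 2√(42601/1444) ≈ 10.86.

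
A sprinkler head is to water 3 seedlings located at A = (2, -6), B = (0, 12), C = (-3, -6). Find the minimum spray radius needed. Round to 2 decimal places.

Side lengths²: AB² = 328, AC² = 25, BC² = 333.
Since BC² = 333 < 328 + 25 = 353, the triangle is acute, so the smallest enclosing circle is the circumcircle.
Circumcentre = (-0.5, 17/6), r² = 1517/18.
r = √(1517/18) ≈ 9.18.

9.18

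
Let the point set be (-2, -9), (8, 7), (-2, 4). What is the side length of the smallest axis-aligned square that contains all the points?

16

The bounding box has width 10 and height 16.
An axis-aligned square enclosing the set must have side ≥ max(width, height).
So the minimum side is max(10, 16) = 16.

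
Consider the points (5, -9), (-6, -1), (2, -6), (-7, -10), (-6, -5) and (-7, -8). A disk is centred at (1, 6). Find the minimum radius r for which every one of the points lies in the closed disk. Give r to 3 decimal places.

17.889

The required radius is the distance from (1, 6) to the farthest point.
Squared distances: 241, 98, 145, 320, 170, 260.
Maximum is 320, attained at (-7, -10).
r = √320 ≈ 17.889.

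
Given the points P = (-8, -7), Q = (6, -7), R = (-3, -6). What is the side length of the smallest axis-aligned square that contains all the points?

The bounding box has width 14 and height 1.
An axis-aligned square enclosing the set must have side ≥ max(width, height).
So the minimum side is max(14, 1) = 14.

14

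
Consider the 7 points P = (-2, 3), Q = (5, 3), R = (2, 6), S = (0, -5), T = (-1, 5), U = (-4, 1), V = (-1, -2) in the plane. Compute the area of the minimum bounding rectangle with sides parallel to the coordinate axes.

x ranges over [-4, 5], width 9.
y ranges over [-5, 6], height 11.
Area = 9 × 11 = 99.

99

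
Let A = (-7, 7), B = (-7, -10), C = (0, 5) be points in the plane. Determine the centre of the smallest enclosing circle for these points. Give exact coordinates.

(-79/14, -1.5)

Side lengths²: AB² = 289, AC² = 53, BC² = 274.
Since AB² = 289 < 274 + 53 = 327, the triangle is acute, so the smallest enclosing circle is the circumcircle.
Circumcentre = (-79/14, -1.5), r² = 7261/98.
Centre = (-79/14, -1.5).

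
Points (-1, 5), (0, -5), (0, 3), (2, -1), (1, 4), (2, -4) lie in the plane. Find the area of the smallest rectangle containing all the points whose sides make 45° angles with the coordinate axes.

60

In coordinates u = x + y, v = x − y the rectangle is axis-aligned; the map (x,y)→(u,v) scales areas by 2.
u-values: 4, -5, 3, 1, 5, -2; range = 5 − (-5) = 10.
v-values: -6, 5, -3, 3, -3, 6; range = 6 − (-6) = 12.
Area = (10 × 12) / 2 = 60.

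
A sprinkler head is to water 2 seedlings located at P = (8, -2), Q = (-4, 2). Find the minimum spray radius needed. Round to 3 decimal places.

The smallest circle enclosing two points has them as diameter endpoints.
Centre = midpoint = (2, 0); r² = |PQ|²/4 = 160/4 = 40.
r = √40 ≈ 6.325.

6.325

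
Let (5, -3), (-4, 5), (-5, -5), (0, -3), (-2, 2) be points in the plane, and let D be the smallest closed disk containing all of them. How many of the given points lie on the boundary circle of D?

3

By Welzl's lemma the MEC is supported by two points (diametrically opposite) or three points (on a circumcircle).
The minimum enclosing circle is determined by three boundary points: (5, -3), (-4, 5), (-5, -5).
Their circumcentre is (-71/98, -37/98) with r² = 190385/4802.
The farthest remaining point (0, -3) is at distance² 35545/4802 ≤ 190385/4802.
The points at distance exactly r from the centre are (5, -3), (-4, 5), (-5, -5) — 3 points.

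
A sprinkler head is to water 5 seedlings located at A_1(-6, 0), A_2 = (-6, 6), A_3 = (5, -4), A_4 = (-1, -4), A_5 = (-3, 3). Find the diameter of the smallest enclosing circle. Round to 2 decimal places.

14.87

A smallest enclosing disk is always determined by at most three of the input points on its boundary.
The farthest pair is A_2–A_3 with squared distance 221. The circle on this segment as diameter has centre (-0.5, 1) and r² = 221/4 = 55.25.
Check A_1: distance² to centre = 31.25 ≤ 55.25, so it lies inside.
All remaining points lie in this disk, and no smaller disk contains both endpoints, so this is the minimum enclosing circle.
Diameter = 2r = 2√(55.25) ≈ 14.87.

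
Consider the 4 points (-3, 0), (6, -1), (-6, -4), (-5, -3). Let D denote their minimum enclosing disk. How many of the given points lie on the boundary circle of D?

2

The minimum enclosing circle of a finite set is fixed by two of the points (as a diameter) or three (as a circumcircle).
The farthest pair is (6, -1)–(-6, -4) with squared distance 153. The circle on this segment as diameter has centre (0, -2.5) and r² = 153/4 = 38.25.
Check (-3, 0): distance² to centre = 15.25 ≤ 38.25, so it lies inside.
All remaining points lie in this disk, and no smaller disk contains both endpoints, so this is the minimum enclosing circle.
The points at distance exactly r from the centre are (6, -1), (-6, -4) — 2 points.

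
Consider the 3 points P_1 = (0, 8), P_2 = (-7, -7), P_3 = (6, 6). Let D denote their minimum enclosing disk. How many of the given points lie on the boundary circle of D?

Side lengths²: P_1P_2² = 274, P_1P_3² = 40, P_2P_3² = 338.
Since P_2P_3² = 338 ≥ 274 + 40 = 314, the angle opposite P_2P_3 is not acute, so the smallest enclosing circle has P_2P_3 as diameter.
Centre = midpoint of P_2P_3 = (-0.5, -0.5), r² = 338/4 = 84.5.
The points at distance exactly r from the centre are P_2, P_3 — 2 points.

2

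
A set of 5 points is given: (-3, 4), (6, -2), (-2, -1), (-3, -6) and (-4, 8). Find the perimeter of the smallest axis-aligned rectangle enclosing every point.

Width = max x − min x = 6 − (-4) = 10.
Height = max y − min y = 8 − (-6) = 14.
Perimeter = 2(10 + 14) = 48.

48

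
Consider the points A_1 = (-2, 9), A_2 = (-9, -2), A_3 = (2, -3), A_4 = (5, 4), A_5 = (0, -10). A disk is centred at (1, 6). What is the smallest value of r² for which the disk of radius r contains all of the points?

257

The required radius is the distance from (1, 6) to the farthest point.
Squared distances: 18, 164, 82, 20, 257.
Maximum is 257, attained at A_5.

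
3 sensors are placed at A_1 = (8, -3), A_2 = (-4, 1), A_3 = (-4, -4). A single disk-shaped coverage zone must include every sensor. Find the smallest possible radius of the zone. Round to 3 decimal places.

6.346

Side lengths²: A_1A_2² = 160, A_1A_3² = 145, A_2A_3² = 25.
Since A_1A_2² = 160 < 145 + 25 = 170, the triangle is acute, so the smallest enclosing circle is the circumcircle.
Circumcentre = (11/6, -1.5), r² = 725/18.
r = √(725/18) ≈ 6.346.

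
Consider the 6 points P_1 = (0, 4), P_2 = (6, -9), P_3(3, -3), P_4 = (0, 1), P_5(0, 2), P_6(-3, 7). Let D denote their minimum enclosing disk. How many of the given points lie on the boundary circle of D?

2

A smallest enclosing disk is always determined by at most three of the input points on its boundary.
The farthest pair is P_2–P_6 with squared distance 337. The circle on this segment as diameter has centre (1.5, -1) and r² = 337/4 = 84.25.
Check P_1: distance² to centre = 27.25 ≤ 84.25, so it lies inside.
All remaining points lie in this disk, and no smaller disk contains both endpoints, so this is the minimum enclosing circle.
The points at distance exactly r from the centre are P_2, P_6 — 2 points.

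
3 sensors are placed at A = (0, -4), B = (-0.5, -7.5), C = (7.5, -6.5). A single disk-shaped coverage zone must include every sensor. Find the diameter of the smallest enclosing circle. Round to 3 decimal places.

Side lengths²: AB² = 12.5, AC² = 62.5, BC² = 65.
Since BC² = 65 < 62.5 + 12.5 = 75, the triangle is acute, so the smallest enclosing circle is the circumcircle.
Circumcentre = (75/22, -69/11), r² = 8125/484.
Diameter = 2r = 2√(8125/484) ≈ 8.194.

8.194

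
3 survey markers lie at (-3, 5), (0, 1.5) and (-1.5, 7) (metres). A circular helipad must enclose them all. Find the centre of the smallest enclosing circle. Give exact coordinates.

Call the three points A, B, C in the order given.
Side lengths²: AB² = 21.25, AC² = 6.25, BC² = 32.5.
Since BC² = 32.5 ≥ 21.25 + 6.25 = 27.5, the angle opposite BC is not acute, so the smallest enclosing circle has BC as diameter.
Centre = midpoint of BC = (-0.75, 4.25), r² = 32.5/4 = 8.125.
Centre = (-0.75, 4.25).

(-0.75, 4.25)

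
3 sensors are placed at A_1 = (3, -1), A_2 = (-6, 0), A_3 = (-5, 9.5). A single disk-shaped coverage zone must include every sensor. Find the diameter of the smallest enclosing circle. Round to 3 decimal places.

13.200

Side lengths²: A_1A_2² = 82, A_1A_3² = 174.25, A_2A_3² = 91.25.
Since A_1A_3² = 174.25 ≥ 91.25 + 82 = 173.25, the angle opposite A_1A_3 is not acute, so the smallest enclosing circle has A_1A_3 as diameter.
Centre = midpoint of A_1A_3 = (-1, 4.25), r² = 174.25/4 = 43.5625.
Diameter = 2r = 2√(43.5625) ≈ 13.200.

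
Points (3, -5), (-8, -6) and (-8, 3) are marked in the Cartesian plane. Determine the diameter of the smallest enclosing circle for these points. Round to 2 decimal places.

Call the three points A, B, C in the order given.
Side lengths²: AB² = 122, AC² = 185, BC² = 81.
Since AC² = 185 < 122 + 81 = 203, the triangle is acute, so the smallest enclosing circle is the circumcircle.
Circumcentre = (-63/22, -1.5), r² = 11285/242.
Diameter = 2r = 2√(11285/242) ≈ 13.66.

13.66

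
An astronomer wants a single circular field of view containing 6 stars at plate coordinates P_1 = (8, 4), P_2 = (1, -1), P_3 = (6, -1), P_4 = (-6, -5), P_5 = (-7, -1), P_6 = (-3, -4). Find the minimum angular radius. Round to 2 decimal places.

A smallest enclosing disk is always determined by at most three of the input points on its boundary.
The farthest pair is P_1–P_4 with squared distance 277. The circle on this segment as diameter has centre (1, -0.5) and r² = 277/4 = 69.25.
Check P_2: distance² to centre = 0.25 ≤ 69.25, so it lies inside.
All remaining points lie in this disk, and no smaller disk contains both endpoints, so this is the minimum enclosing circle.
r = √(69.25) ≈ 8.32.

8.32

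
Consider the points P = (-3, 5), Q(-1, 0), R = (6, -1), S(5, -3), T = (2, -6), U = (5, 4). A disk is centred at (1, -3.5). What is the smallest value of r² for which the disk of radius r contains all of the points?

The required radius is the distance from (1, -3.5) to the farthest point.
Squared distances: 88.25, 16.25, 31.25, 16.25, 7.25, 72.25.
Maximum is 88.25, attained at P.

88.25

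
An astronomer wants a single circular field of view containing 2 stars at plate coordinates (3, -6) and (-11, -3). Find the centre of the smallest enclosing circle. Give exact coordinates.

The smallest circle enclosing two points has them as diameter endpoints.
Centre = midpoint = (-4, -4.5); r² = |(3, -6)−(-11, -3)|²/4 = 205/4 = 51.25.
Centre = (-4, -4.5).

(-4, -4.5)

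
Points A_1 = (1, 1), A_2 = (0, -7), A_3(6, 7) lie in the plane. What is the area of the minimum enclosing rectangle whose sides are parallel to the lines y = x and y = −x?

80

In coordinates u = x + y, v = x − y the rectangle is axis-aligned; the map (x,y)→(u,v) scales areas by 2.
u-values: 2, -7, 13; range = 13 − (-7) = 20.
v-values: 0, 7, -1; range = 7 − (-1) = 8.
Area = (20 × 8) / 2 = 80.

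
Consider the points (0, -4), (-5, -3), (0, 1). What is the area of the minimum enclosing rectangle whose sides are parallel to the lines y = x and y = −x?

27

In coordinates u = x + y, v = x − y the rectangle is axis-aligned; the map (x,y)→(u,v) scales areas by 2.
u-values: -4, -8, 1; range = 1 − (-8) = 9.
v-values: 4, -2, -1; range = 4 − (-2) = 6.
Area = (9 × 6) / 2 = 27.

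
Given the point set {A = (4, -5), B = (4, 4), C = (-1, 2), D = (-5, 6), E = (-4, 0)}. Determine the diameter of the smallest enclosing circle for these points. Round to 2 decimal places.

By Welzl's lemma the MEC is supported by two points (diametrically opposite) or three points (on a circumcircle).
The farthest pair is A–D with squared distance 202. The circle on this segment as diameter has centre (-0.5, 0.5) and r² = 202/4 = 50.5.
Check B: distance² to centre = 32.5 ≤ 50.5, so it lies inside.
All remaining points lie in this disk, and no smaller disk contains both endpoints, so this is the minimum enclosing circle.
Diameter = 2r = 2√(50.5) ≈ 14.21.

14.21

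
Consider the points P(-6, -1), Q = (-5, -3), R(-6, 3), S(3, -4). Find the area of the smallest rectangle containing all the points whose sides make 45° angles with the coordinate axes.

In coordinates u = x + y, v = x − y the rectangle is axis-aligned; the map (x,y)→(u,v) scales areas by 2.
u-values: -7, -8, -3, -1; range = -1 − (-8) = 7.
v-values: -5, -2, -9, 7; range = 7 − (-9) = 16.
Area = (7 × 16) / 2 = 56.

56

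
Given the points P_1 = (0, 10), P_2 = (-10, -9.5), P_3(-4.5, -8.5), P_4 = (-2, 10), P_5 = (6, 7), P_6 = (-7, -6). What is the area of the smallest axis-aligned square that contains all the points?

380.25

The bounding box has width 16 and height 19.5.
An axis-aligned square enclosing the set must have side ≥ max(width, height).
So the minimum side is max(16, 19.5) = 19.5.
Area = 19.5² = 380.25.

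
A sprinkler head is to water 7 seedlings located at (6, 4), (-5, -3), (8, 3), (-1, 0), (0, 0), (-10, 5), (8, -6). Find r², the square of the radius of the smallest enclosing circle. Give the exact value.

111.25

By Welzl's lemma the MEC is supported by two points (diametrically opposite) or three points (on a circumcircle).
The farthest pair is (-10, 5)–(8, -6) with squared distance 445. The circle on this segment as diameter has centre (-1, -0.5) and r² = 445/4 = 111.25.
Check (6, 4): distance² to centre = 69.25 ≤ 111.25, so it lies inside.
All remaining points lie in this disk, and no smaller disk contains both endpoints, so this is the minimum enclosing circle.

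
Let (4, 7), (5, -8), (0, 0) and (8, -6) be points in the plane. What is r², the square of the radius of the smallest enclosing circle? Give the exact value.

56.5

A smallest enclosing disk is always determined by at most three of the input points on its boundary.
The farthest pair is (4, 7)–(5, -8) with squared distance 226. The circle on this segment as diameter has centre (4.5, -0.5) and r² = 226/4 = 56.5.
Check (0, 0): distance² to centre = 20.5 ≤ 56.5, so it lies inside.
All remaining points lie in this disk, and no smaller disk contains both endpoints, so this is the minimum enclosing circle.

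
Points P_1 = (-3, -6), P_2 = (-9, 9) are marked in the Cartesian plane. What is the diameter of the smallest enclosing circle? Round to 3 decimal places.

16.155

The smallest circle enclosing two points has them as diameter endpoints.
Centre = midpoint = (-6, 1.5); r² = |P_1P_2|²/4 = 261/4 = 65.25.
Diameter = 2r = 2√(65.25) ≈ 16.155.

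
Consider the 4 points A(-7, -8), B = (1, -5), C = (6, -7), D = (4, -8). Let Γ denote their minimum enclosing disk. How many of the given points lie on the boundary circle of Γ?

The minimum enclosing circle of a finite set is fixed by two of the points (as a diameter) or three (as a circumcircle).
The farthest pair is A–C with squared distance 170. The circle on this segment as diameter has centre (-0.5, -7.5) and r² = 170/4 = 42.5.
Check B: distance² to centre = 8.5 ≤ 42.5, so it lies inside.
All remaining points lie in this disk, and no smaller disk contains both endpoints, so this is the minimum enclosing circle.
The points at distance exactly r from the centre are A, C — 2 points.

2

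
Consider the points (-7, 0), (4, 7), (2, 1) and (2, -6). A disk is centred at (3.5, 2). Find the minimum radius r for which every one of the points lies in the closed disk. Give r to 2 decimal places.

10.69

The required radius is the distance from (3.5, 2) to the farthest point.
Squared distances: 114.25, 25.25, 3.25, 66.25.
Maximum is 114.25, attained at (-7, 0).
r = √(114.25) ≈ 10.69.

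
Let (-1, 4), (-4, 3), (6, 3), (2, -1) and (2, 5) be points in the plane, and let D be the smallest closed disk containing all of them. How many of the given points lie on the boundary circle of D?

The minimum enclosing circle of a finite set is fixed by two of the points (as a diameter) or three (as a circumcircle).
The farthest pair is (-4, 3)–(6, 3) with squared distance 100. The circle on this segment as diameter has centre (1, 3) and r² = 100/4 = 25.
Check (-1, 4): distance² to centre = 5 ≤ 25, so it lies inside.
All remaining points lie in this disk, and no smaller disk contains both endpoints, so this is the minimum enclosing circle.
The points at distance exactly r from the centre are (-4, 3), (6, 3) — 2 points.

2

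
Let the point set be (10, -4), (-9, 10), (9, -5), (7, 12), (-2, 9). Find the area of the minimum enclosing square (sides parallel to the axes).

361

The bounding box has width 19 and height 17.
An axis-aligned square enclosing the set must have side ≥ max(width, height).
So the minimum side is max(19, 17) = 19.
Area = 19² = 361.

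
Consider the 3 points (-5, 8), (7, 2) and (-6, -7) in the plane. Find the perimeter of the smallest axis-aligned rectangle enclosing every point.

56

Width = max x − min x = 7 − (-6) = 13.
Height = max y − min y = 8 − (-7) = 15.
Perimeter = 2(13 + 15) = 56.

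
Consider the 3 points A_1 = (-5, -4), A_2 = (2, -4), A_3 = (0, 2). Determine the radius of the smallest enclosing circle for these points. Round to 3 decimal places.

4.116

Side lengths²: A_1A_2² = 49, A_1A_3² = 61, A_2A_3² = 40.
Since A_1A_3² = 61 < 49 + 40 = 89, the triangle is acute, so the smallest enclosing circle is the circumcircle.
Circumcentre = (-1.5, -11/6), r² = 305/18.
r = √(305/18) ≈ 4.116.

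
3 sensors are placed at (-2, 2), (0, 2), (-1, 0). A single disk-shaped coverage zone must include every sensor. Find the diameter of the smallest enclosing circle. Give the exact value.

Call the three points A, B, C in the order given.
Side lengths²: AB² = 4, AC² = 5, BC² = 5.
Since BC² = 5 < 5 + 4 = 9, the triangle is acute, so the smallest enclosing circle is the circumcircle.
Circumcentre = (-1, 1.25), r² = 1.5625.
Diameter = 2r = 2√(1.5625) = 2.5.

2.5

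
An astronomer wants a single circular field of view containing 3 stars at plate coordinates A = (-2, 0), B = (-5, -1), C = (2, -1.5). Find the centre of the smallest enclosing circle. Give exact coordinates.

(-1.5, -1.25)

Side lengths²: AB² = 10, AC² = 18.25, BC² = 49.25.
Since BC² = 49.25 ≥ 18.25 + 10 = 28.25, the angle opposite BC is not acute, so the smallest enclosing circle has BC as diameter.
Centre = midpoint of BC = (-1.5, -1.25), r² = 49.25/4 = 12.3125.
Centre = (-1.5, -1.25).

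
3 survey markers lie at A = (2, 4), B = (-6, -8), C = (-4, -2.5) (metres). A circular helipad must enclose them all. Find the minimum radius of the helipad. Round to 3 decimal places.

Side lengths²: AB² = 208, AC² = 78.25, BC² = 34.25.
Since AB² = 208 ≥ 78.25 + 34.25 = 112.5, the angle opposite AB is not acute, so the smallest enclosing circle has AB as diameter.
Centre = midpoint of AB = (-2, -2), r² = 208/4 = 52.
r = √52 ≈ 7.211.

7.211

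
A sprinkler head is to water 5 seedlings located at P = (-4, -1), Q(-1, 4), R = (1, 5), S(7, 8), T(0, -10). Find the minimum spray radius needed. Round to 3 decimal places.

The farthest pair is S–T with squared distance 373. The circle on this segment as diameter has centre (3.5, -1) and r² = 373/4 = 93.25.
Check P: distance² to centre = 56.25 ≤ 93.25, so it lies inside.
All remaining points lie in this disk, and no smaller disk contains both endpoints, so this is the minimum enclosing circle.
r = √(93.25) ≈ 9.657.

9.657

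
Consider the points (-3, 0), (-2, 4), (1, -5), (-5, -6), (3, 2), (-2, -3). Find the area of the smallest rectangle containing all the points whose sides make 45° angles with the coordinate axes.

In coordinates u = x + y, v = x − y the rectangle is axis-aligned; the map (x,y)→(u,v) scales areas by 2.
u-values: -3, 2, -4, -11, 5, -5; range = 5 − (-11) = 16.
v-values: -3, -6, 6, 1, 1, 1; range = 6 − (-6) = 12.
Area = (16 × 12) / 2 = 96.

96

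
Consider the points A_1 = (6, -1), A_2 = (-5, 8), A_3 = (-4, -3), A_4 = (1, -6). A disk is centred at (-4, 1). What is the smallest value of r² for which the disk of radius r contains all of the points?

104

The required radius is the distance from (-4, 1) to the farthest point.
Squared distances: 104, 50, 16, 74.
Maximum is 104, attained at A_1.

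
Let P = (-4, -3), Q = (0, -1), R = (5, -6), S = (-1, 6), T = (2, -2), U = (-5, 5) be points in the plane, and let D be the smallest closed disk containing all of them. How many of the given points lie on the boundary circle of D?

2

The farthest pair is R–U with squared distance 221. The circle on this segment as diameter has centre (0, -0.5) and r² = 221/4 = 55.25.
Check P: distance² to centre = 22.25 ≤ 55.25, so it lies inside.
All remaining points lie in this disk, and no smaller disk contains both endpoints, so this is the minimum enclosing circle.
The points at distance exactly r from the centre are R, U — 2 points.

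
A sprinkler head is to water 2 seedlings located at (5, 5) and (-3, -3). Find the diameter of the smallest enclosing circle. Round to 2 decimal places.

11.31

The smallest circle enclosing two points has them as diameter endpoints.
Centre = midpoint = (1, 1); r² = |(5, 5)−(-3, -3)|²/4 = 128/4 = 32.
Diameter = 2r = 2√32 ≈ 11.31.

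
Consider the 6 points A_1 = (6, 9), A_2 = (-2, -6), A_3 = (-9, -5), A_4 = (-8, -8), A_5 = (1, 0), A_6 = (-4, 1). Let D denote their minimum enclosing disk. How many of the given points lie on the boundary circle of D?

The minimum enclosing circle of a finite set is fixed by two of the points (as a diameter) or three (as a circumcircle).
The farthest pair is A_1–A_4 with squared distance 485. The circle on this segment as diameter has centre (-1, 0.5) and r² = 485/4 = 121.25.
Check A_2: distance² to centre = 43.25 ≤ 121.25, so it lies inside.
All remaining points lie in this disk, and no smaller disk contains both endpoints, so this is the minimum enclosing circle.
The points at distance exactly r from the centre are A_1, A_4 — 2 points.

2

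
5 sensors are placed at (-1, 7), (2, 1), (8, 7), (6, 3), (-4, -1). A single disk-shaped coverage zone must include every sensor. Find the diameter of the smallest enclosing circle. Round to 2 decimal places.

The minimum enclosing circle of a finite set is fixed by two of the points (as a diameter) or three (as a circumcircle).
The farthest pair is (8, 7)–(-4, -1) with squared distance 208. The circle on this segment as diameter has centre (2, 3) and r² = 208/4 = 52.
Check (-1, 7): distance² to centre = 25 ≤ 52, so it lies inside.
All remaining points lie in this disk, and no smaller disk contains both endpoints, so this is the minimum enclosing circle.
Diameter = 2r = 2√52 ≈ 14.42.

14.42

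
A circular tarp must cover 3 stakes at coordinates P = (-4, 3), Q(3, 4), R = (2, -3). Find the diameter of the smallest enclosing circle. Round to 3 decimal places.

8.839

Side lengths²: PQ² = 50, PR² = 72, QR² = 50.
Since PR² = 72 < 50 + 50 = 100, the triangle is acute, so the smallest enclosing circle is the circumcircle.
Circumcentre = (-0.125, 0.875), r² = 19.53125.
Diameter = 2r = 2√(19.53125) ≈ 8.839.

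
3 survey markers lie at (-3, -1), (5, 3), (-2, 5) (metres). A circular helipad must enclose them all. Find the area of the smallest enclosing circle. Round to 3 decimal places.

63.643

Call the three points A, B, C in the order given.
Side lengths²: AB² = 80, AC² = 37, BC² = 53.
Since AB² = 80 < 53 + 37 = 90, the triangle is acute, so the smallest enclosing circle is the circumcircle.
Circumcentre = (17/22, 16/11), r² = 9805/484.
Area = π·r² = π·9805/484 ≈ 63.643.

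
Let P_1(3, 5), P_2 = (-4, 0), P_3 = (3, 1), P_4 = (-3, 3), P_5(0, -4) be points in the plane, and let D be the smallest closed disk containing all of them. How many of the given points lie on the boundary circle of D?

By Welzl's lemma the MEC is supported by two points (diametrically opposite) or three points (on a circumcircle).
The minimum enclosing circle is determined by three boundary points: P_1, P_2, P_5.
Their circumcentre is (0.75, 0.75) with r² = 23.125.
The farthest remaining point P_4 is at distance² 19.125 ≤ 23.125.
The points at distance exactly r from the centre are P_1, P_2, P_5 — 3 points.

3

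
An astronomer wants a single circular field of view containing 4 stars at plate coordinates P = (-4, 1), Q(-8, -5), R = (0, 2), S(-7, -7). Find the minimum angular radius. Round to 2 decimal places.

The minimum enclosing circle of a finite set is fixed by two of the points (as a diameter) or three (as a circumcircle).
The farthest pair is R–S with squared distance 130. The circle on this segment as diameter has centre (-3.5, -2.5) and r² = 130/4 = 32.5.
Check P: distance² to centre = 12.5 ≤ 32.5, so it lies inside.
All remaining points lie in this disk, and no smaller disk contains both endpoints, so this is the minimum enclosing circle.
r = √(32.5) ≈ 5.70.

5.70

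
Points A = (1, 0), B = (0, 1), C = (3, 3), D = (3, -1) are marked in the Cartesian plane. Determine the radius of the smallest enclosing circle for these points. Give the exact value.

13/6

The minimum enclosing circle of a finite set is fixed by two of the points (as a diameter) or three (as a circumcircle).
The minimum enclosing circle is determined by three boundary points: B, C, D.
Their circumcentre is (13/6, 1) with r² = 169/36.
The farthest remaining point A is at distance² 85/36 ≤ 169/36.
r = √(169/36) = 13/6.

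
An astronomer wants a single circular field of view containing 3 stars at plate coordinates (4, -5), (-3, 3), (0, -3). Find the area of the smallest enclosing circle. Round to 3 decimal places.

Call the three points A, B, C in the order given.
Side lengths²: AB² = 113, AC² = 20, BC² = 45.
Since AB² = 113 ≥ 45 + 20 = 65, the angle opposite AB is not acute, so the smallest enclosing circle has AB as diameter.
Centre = midpoint of AB = (0.5, -1), r² = 113/4 = 28.25.
Area = π·r² = π·28.25 ≈ 88.750.

88.750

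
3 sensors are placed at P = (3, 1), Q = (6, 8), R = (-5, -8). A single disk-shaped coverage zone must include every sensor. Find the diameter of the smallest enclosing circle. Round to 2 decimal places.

Side lengths²: PQ² = 58, PR² = 145, QR² = 377.
Since QR² = 377 ≥ 145 + 58 = 203, the angle opposite QR is not acute, so the smallest enclosing circle has QR as diameter.
Centre = midpoint of QR = (0.5, 0), r² = 377/4 = 94.25.
Diameter = 2r = 2√(94.25) ≈ 19.42.

19.42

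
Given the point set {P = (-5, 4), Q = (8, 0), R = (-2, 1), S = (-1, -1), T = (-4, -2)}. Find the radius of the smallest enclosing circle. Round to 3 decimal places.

The minimum enclosing circle of a finite set is fixed by two of the points (as a diameter) or three (as a circumcircle).
The farthest pair is P–Q with squared distance 185. The circle on this segment as diameter has centre (1.5, 2) and r² = 185/4 = 46.25.
Check R: distance² to centre = 13.25 ≤ 46.25, so it lies inside.
All remaining points lie in this disk, and no smaller disk contains both endpoints, so this is the minimum enclosing circle.
r = √(46.25) ≈ 6.801.

6.801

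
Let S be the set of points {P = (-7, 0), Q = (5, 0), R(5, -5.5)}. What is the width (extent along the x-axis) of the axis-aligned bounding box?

max x = 5, min x = -7, so width = 12.

12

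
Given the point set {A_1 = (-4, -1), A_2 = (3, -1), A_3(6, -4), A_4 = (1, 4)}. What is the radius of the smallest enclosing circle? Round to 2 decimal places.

5.36

The minimum enclosing circle of a finite set is fixed by two of the points (as a diameter) or three (as a circumcircle).
The minimum enclosing circle is determined by three boundary points: A_1, A_3, A_4.
Their circumcentre is (35/26, -35/26) with r² = 9701/338.
The farthest remaining point A_2 is at distance² 965/338 ≤ 9701/338.
r = √(9701/338) ≈ 5.36.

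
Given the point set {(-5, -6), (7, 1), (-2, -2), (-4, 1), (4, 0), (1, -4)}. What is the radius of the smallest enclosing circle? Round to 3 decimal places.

6.946

A smallest enclosing disk is always determined by at most three of the input points on its boundary.
The farthest pair is (-5, -6)–(7, 1) with squared distance 193. The circle on this segment as diameter has centre (1, -2.5) and r² = 193/4 = 48.25.
Check (-2, -2): distance² to centre = 9.25 ≤ 48.25, so it lies inside.
All remaining points lie in this disk, and no smaller disk contains both endpoints, so this is the minimum enclosing circle.
r = √(48.25) ≈ 6.946.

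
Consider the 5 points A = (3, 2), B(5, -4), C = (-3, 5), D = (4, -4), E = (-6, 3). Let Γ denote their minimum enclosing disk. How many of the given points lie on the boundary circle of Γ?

2

A smallest enclosing disk is always determined by at most three of the input points on its boundary.
The farthest pair is B–E with squared distance 170. The circle on this segment as diameter has centre (-0.5, -0.5) and r² = 170/4 = 42.5.
Check A: distance² to centre = 18.5 ≤ 42.5, so it lies inside.
All remaining points lie in this disk, and no smaller disk contains both endpoints, so this is the minimum enclosing circle.
The points at distance exactly r from the centre are B, E — 2 points.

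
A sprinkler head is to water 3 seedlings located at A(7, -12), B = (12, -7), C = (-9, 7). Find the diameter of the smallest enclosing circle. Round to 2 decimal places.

25.33

Side lengths²: AB² = 50, AC² = 617, BC² = 637.
Since BC² = 637 < 617 + 50 = 667, the triangle is acute, so the smallest enclosing circle is the circumcircle.
Circumcentre = (0.9, -0.9), r² = 160.42.
Diameter = 2r = 2√(160.42) ≈ 25.33.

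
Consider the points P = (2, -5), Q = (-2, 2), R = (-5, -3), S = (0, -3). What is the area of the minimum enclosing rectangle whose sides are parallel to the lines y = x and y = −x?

In coordinates u = x + y, v = x − y the rectangle is axis-aligned; the map (x,y)→(u,v) scales areas by 2.
u-values: -3, 0, -8, -3; range = 0 − (-8) = 8.
v-values: 7, -4, -2, 3; range = 7 − (-4) = 11.
Area = (8 × 11) / 2 = 44.

44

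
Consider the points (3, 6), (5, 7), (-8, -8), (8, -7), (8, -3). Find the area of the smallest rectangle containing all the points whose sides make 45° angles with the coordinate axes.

In coordinates u = x + y, v = x − y the rectangle is axis-aligned; the map (x,y)→(u,v) scales areas by 2.
u-values: 9, 12, -16, 1, 5; range = 12 − (-16) = 28.
v-values: -3, -2, 0, 15, 11; range = 15 − (-3) = 18.
Area = (28 × 18) / 2 = 252.

252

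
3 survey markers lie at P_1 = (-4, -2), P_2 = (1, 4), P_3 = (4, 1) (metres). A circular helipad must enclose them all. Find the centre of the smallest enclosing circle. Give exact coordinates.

Side lengths²: P_1P_2² = 61, P_1P_3² = 73, P_2P_3² = 18.
Since P_1P_3² = 73 < 61 + 18 = 79, the triangle is acute, so the smallest enclosing circle is the circumcircle.
Circumcentre = (-3/22, -3/22), r² = 4453/242.
Centre = (-3/22, -3/22).

(-3/22, -3/22)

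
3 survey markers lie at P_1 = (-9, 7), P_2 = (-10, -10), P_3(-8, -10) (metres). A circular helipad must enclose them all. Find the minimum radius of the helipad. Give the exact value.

145/17

Side lengths²: P_1P_2² = 290, P_1P_3² = 290, P_2P_3² = 4.
Since P_1P_3² = 290 < 290 + 4 = 294, the triangle is acute, so the smallest enclosing circle is the circumcircle.
Circumcentre = (-9, -26/17), r² = 21025/289.
r = √(21025/289) = 145/17.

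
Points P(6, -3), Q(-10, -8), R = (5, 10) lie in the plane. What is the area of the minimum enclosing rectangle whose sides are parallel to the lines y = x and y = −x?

In coordinates u = x + y, v = x − y the rectangle is axis-aligned; the map (x,y)→(u,v) scales areas by 2.
u-values: 3, -18, 15; range = 15 − (-18) = 33.
v-values: 9, -2, -5; range = 9 − (-5) = 14.
Area = (33 × 14) / 2 = 231.

231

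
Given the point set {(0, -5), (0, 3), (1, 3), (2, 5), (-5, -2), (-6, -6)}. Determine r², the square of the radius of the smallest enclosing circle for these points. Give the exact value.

46.25

By Welzl's lemma the MEC is supported by two points (diametrically opposite) or three points (on a circumcircle).
The farthest pair is (2, 5)–(-6, -6) with squared distance 185. The circle on this segment as diameter has centre (-2, -0.5) and r² = 185/4 = 46.25.
Check (0, -5): distance² to centre = 24.25 ≤ 46.25, so it lies inside.
All remaining points lie in this disk, and no smaller disk contains both endpoints, so this is the minimum enclosing circle.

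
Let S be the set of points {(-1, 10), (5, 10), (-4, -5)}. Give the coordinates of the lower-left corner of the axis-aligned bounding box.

x-range [-4, 5], y-range [-5, 10].
The lower-left corner is (-4, -5).

(-4, -5)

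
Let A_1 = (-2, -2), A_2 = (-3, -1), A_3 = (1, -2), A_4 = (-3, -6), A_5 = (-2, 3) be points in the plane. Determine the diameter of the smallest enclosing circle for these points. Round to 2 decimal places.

By Welzl's lemma the MEC is supported by two points (diametrically opposite) or three points (on a circumcircle).
The farthest pair is A_4–A_5 with squared distance 82. The circle on this segment as diameter has centre (-2.5, -1.5) and r² = 82/4 = 20.5.
Check A_1: distance² to centre = 0.5 ≤ 20.5, so it lies inside.
All remaining points lie in this disk, and no smaller disk contains both endpoints, so this is the minimum enclosing circle.
Diameter = 2r = 2√(20.5) ≈ 9.06.

9.06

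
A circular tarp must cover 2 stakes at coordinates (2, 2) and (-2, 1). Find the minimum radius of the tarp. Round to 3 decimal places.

The smallest circle enclosing two points has them as diameter endpoints.
Centre = midpoint = (0, 1.5); r² = |(2, 2)−(-2, 1)|²/4 = 17/4 = 4.25.
r = √(4.25) ≈ 2.062.

2.062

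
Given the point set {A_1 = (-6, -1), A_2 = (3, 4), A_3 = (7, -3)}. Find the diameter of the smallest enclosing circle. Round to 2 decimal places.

Side lengths²: A_1A_2² = 106, A_1A_3² = 173, A_2A_3² = 65.
Since A_1A_3² = 173 ≥ 106 + 65 = 171, the angle opposite A_1A_3 is not acute, so the smallest enclosing circle has A_1A_3 as diameter.
Centre = midpoint of A_1A_3 = (0.5, -2), r² = 173/4 = 43.25.
Diameter = 2r = 2√(43.25) ≈ 13.15.

13.15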